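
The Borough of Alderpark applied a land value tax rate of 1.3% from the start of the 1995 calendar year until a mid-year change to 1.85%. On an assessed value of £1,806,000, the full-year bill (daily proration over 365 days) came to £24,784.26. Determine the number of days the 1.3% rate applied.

317 days

Let d = days at the first rate; then 365 − d days at the second rate.
£1,806,000 × [1.3%·d + 1.85%·(365−d)] / 365 = £24,784.26
Solving gives d = 317, so the new rate took effect on 14 Nov 1995.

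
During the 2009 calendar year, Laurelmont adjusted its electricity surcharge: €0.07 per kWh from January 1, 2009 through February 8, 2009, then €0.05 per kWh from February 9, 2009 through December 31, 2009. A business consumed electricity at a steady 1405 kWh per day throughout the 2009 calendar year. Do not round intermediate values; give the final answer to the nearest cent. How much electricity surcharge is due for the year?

€26,737.15

January 1 – February 8, 2009: 39 days × 1405 kWh/day = 54,795 kWh at €0.07/kWh → €3,835.65
February 9 – December 31, 2009: 326 days × 1405 kWh/day = 458,030 kWh at €0.05/kWh → €22,901.50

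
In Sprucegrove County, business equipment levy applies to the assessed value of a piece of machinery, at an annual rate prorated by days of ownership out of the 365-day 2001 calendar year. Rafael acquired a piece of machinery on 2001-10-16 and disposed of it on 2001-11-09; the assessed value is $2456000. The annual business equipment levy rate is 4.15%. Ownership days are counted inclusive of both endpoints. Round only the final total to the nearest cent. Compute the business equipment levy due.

$6981.10

Days held (2001-10-16 to 2001-11-09): 25 out of 365
Tax = $2456000 × 4.15% × 25/365 = $6981.0959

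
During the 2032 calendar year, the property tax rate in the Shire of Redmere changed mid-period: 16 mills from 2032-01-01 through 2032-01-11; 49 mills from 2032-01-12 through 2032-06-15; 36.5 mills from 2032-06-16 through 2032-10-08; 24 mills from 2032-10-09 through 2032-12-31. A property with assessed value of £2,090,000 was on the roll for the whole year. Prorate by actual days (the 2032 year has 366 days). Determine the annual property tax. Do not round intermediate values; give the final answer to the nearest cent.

2032-01-01 to 2032-01-11: 11 days at 16 mills → £2,090,000 × 1.6% × 11/366 = £1,005.0273
2032-01-12 to 2032-06-15: 156 days at 49 mills → £2,090,000 × 4.9% × 156/366 = £43,650.1639
2032-06-16 to 2032-10-08: 115 days at 36.5 mills → £2,090,000 × 3.65% × 115/366 = £23,969.3306
2032-10-09 to 2032-12-31: 84 days at 24 mills → £2,090,000 × 2.4% × 84/366 = £11,512.1311
Total = £80,136.6530

£80,136.65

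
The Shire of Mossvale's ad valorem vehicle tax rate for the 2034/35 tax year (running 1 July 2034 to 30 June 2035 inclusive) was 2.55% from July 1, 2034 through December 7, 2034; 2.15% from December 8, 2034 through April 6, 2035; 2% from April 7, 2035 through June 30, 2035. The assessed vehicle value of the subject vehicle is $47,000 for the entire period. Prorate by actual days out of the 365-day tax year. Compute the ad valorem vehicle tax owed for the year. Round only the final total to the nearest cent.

$1,076.49

July 1 – December 7, 2034: 160 days at 2.55% → $47,000 × 2.55% × 160/365 = $525.3699
December 8, 2034 – April 6, 2035: 120 days at 2.15% → $47,000 × 2.15% × 120/365 = $332.2192
April 7 – June 30, 2035: 85 days at 2% → $47,000 × 2% × 85/365 = $218.9041
Total = $1,076.4932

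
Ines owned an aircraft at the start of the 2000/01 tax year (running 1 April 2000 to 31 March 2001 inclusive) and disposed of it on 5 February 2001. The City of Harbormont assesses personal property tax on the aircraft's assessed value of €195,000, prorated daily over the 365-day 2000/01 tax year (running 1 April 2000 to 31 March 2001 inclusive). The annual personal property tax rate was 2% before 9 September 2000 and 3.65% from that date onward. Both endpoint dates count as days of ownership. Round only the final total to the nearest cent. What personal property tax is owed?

1 April – 8 September 2000: 161 days at 2% → €195,000 × 2% × 161/365 = €1,720.2740
9 September 2000 – 5 February 2001: 150 days at 3.65% → €195,000 × 3.65% × 150/365 = €2,925.0000
Total = €4,645.2740

€4,645.27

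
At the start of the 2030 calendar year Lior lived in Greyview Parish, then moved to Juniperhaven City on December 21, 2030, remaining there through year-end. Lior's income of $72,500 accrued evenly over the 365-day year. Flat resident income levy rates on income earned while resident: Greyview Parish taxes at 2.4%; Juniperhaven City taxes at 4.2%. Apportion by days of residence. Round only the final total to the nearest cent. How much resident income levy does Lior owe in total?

Greyview Parish, January 1 – December 20, 2030: 354 days → $72,500 × 2.4% × 354/365 = $1,687.5616
Juniperhaven City, December 21 – December 31, 2030: 11 days → $72,500 × 4.2% × 11/365 = $91.7671
Total = $1,779.3288

$1,779.33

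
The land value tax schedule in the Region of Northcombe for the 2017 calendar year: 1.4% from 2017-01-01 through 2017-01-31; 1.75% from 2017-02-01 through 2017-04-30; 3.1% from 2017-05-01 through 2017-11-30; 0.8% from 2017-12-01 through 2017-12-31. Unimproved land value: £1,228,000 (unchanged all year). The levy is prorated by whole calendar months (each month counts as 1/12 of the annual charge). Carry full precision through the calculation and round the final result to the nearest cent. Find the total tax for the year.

2017-01-01 to 2017-01-31: 1 month at 1.4% → £1,228,000 × 1.4% × 1/12 = £1,432.6667
2017-02-01 to 2017-04-30: 3 months at 1.75% → £1,228,000 × 1.75% × 3/12 = £5,372.5000
2017-05-01 to 2017-11-30: 7 months at 3.1% → £1,228,000 × 3.1% × 7/12 = £22,206.3333
2017-12-01 to 2017-12-31: 1 month at 0.8% → £1,228,000 × 0.8% × 1/12 = £818.6667
Total = £29,830.1667

£29,830.17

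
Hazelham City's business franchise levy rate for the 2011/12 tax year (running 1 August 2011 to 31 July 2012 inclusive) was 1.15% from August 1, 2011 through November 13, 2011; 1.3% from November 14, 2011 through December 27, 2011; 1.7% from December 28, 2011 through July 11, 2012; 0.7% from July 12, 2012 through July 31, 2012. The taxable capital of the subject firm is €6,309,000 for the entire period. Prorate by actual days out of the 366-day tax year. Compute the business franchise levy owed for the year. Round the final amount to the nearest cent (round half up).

€90,816.85

August 1 – November 13, 2011: 105 days at 1.15% → €6,309,000 × 1.15% × 105/366 = €20,814.5287
November 14 – December 27, 2011: 44 days at 1.3% → €6,309,000 × 1.3% × 44/366 = €9,859.9672
December 28, 2011 – July 11, 2012: 197 days at 1.7% → €6,309,000 × 1.7% × 197/366 = €57,729.0738
July 12 – July 31, 2012: 20 days at 0.7% → €6,309,000 × 0.7% × 20/366 = €2,413.2787
Total = €90,816.8484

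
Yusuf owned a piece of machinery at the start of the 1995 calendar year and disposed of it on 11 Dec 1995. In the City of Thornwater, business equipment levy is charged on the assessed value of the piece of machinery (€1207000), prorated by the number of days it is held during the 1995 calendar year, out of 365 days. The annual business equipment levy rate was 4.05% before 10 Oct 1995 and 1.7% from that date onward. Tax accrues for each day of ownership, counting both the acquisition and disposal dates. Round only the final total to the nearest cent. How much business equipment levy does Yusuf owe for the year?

€41309.16

1 Jan – 9 Oct 1995: 282 days at 4.05% → €1207000 × 4.05% × 282/365 = €37767.5260
10 Oct – 11 Dec 1995: 63 days at 1.7% → €1207000 × 1.7% × 63/365 = €3541.6356
Total = €41309.1616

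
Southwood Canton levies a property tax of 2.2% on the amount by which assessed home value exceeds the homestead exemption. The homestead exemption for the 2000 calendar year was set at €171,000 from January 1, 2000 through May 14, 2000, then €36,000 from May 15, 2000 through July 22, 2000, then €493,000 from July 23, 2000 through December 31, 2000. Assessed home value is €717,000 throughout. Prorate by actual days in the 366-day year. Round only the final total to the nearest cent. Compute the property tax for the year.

January 1 – May 14, 2000: 135 days, exemption €171,000 → (€717,000 − €171,000) × 2.2% × 135/366 = €4,430.6557
May 15 – July 22, 2000: 69 days, exemption €36,000 → (€717,000 − €36,000) × 2.2% × 69/366 = €2,824.4754
July 23 – December 31, 2000: 162 days, exemption €493,000 → (€717,000 − €493,000) × 2.2% × 162/366 = €2,181.2459
Total = €9,436.3770

€9,436.38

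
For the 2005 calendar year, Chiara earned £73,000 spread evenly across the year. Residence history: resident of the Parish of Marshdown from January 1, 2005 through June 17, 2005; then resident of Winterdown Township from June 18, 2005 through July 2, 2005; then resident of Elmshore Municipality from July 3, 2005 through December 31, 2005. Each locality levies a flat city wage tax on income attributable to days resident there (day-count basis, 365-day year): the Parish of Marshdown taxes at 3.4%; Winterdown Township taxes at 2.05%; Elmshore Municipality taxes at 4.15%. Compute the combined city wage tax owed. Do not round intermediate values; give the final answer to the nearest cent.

The Parish of Marshdown, January 1 – June 17, 2005: 168 days → £73,000 × 3.4% × 168/365 = £1,142.4000
Winterdown Township, June 18 – July 2, 2005: 15 days → £73,000 × 2.05% × 15/365 = £61.5000
Elmshore Municipality, July 3 – December 31, 2005: 182 days → £73,000 × 4.15% × 182/365 = £1,510.6000
Total = £2,714.5000

£2,714.50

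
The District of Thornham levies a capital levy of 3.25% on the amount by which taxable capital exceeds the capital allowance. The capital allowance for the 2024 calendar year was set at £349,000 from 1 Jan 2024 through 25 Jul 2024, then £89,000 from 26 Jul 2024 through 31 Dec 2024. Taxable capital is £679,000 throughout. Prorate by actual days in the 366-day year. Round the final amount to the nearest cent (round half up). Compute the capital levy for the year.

£14,395.90

1 Jan – 25 Jul 2024: 207 days, exemption £349,000 → (£679,000 − £349,000) × 3.25% × 207/366 = £6,065.7787
26 Jul – 31 Dec 2024: 159 days, exemption £89,000 → (£679,000 − £89,000) × 3.25% × 159/366 = £8,330.1230
Total = £14,395.9016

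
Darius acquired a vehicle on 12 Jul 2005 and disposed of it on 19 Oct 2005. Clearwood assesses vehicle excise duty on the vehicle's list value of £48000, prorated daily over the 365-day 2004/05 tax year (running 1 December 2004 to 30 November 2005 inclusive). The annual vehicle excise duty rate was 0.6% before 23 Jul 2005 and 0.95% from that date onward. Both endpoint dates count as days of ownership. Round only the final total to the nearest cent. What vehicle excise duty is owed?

£119.87

12 Jul – 22 Jul 2005: 11 days at 0.6% → £48000 × 0.6% × 11/365 = £8.6795
23 Jul – 19 Oct 2005: 89 days at 0.95% → £48000 × 0.95% × 89/365 = £111.1890
Total = £119.8685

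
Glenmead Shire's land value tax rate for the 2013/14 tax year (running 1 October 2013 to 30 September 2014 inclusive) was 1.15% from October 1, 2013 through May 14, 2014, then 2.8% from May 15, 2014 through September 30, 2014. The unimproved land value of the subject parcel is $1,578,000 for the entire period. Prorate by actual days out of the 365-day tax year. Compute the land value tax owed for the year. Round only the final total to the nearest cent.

October 1, 2013 – May 14, 2014: 226 days at 1.15% → $1,578,000 × 1.15% × 226/365 = $11,236.2247
May 15 – September 30, 2014: 139 days at 2.8% → $1,578,000 × 2.8% × 139/365 = $16,826.2356
Total = $28,062.4603

$28,062.46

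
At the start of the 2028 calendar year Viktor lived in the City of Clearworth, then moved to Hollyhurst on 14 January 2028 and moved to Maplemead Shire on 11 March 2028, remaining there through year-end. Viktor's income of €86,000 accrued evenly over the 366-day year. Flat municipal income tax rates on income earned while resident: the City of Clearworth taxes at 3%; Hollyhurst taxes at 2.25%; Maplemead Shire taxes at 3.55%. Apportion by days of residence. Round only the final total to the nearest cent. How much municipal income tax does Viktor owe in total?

€2,862.08

The City of Clearworth, 1 January – 13 January 2028: 13 days → €86,000 × 3% × 13/366 = €91.6393
Hollyhurst, 14 January – 10 March 2028: 57 days → €86,000 × 2.25% × 57/366 = €301.3525
Maplemead Shire, 11 March – 31 December 2028: 296 days → €86,000 × 3.55% × 296/366 = €2,469.0929
Total = €2,862.0847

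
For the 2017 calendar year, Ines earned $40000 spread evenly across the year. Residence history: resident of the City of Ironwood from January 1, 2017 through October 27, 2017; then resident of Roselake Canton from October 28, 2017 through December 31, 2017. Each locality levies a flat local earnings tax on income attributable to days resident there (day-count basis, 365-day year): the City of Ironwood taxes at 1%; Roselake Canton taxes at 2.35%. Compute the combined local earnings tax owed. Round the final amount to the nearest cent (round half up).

The City of Ironwood, January 1 – October 27, 2017: 300 days → $40000 × 1% × 300/365 = $328.7671
Roselake Canton, October 28 – December 31, 2017: 65 days → $40000 × 2.35% × 65/365 = $167.3973
Total = $496.1644

$496.16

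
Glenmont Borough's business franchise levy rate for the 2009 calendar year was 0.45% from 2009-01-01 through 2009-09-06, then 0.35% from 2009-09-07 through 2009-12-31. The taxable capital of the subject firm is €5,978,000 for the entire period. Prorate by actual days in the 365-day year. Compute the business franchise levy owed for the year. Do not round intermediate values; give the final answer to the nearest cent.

2009-01-01 to 2009-09-06: 249 days at 0.45% → €5,978,000 × 0.45% × 249/365 = €18,351.6411
2009-09-07 to 2009-12-31: 116 days at 0.35% → €5,978,000 × 0.35% × 116/365 = €6,649.5014
Total = €25,001.1425

€25,001.14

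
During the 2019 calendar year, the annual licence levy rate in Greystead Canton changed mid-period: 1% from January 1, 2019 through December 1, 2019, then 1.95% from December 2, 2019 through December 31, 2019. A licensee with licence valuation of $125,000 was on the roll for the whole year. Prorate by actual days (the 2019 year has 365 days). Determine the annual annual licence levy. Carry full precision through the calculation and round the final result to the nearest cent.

$1,347.60

January 1 – December 1, 2019: 335 days at 1% → $125,000 × 1% × 335/365 = $1,147.2603
December 2 – December 31, 2019: 30 days at 1.95% → $125,000 × 1.95% × 30/365 = $200.3425
Total = $1,347.6027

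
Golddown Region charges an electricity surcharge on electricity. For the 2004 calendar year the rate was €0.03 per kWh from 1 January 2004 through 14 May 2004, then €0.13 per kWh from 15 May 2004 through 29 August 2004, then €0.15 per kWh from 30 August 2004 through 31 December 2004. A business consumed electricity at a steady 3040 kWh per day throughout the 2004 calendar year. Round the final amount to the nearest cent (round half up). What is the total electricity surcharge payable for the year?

1 January – 14 May 2004: 135 days × 3040 kWh/day = 410,400 kWh at €0.03/kWh → €12,312.00
15 May – 29 August 2004: 107 days × 3040 kWh/day = 325,280 kWh at €0.13/kWh → €42,286.40
30 August – 31 December 2004: 124 days × 3040 kWh/day = 376,960 kWh at €0.15/kWh → €56,544.00

€111,142.40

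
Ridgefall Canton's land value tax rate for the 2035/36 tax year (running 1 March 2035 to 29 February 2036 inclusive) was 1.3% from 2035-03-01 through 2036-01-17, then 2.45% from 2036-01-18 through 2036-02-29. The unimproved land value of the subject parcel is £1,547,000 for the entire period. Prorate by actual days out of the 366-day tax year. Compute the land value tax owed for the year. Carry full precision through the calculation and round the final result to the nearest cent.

£22,201.14

2035-03-01 to 2036-01-17: 323 days at 1.3% → £1,547,000 × 1.3% × 323/366 = £17,748.2322
2036-01-18 to 2036-02-29: 43 days at 2.45% → £1,547,000 × 2.45% × 43/366 = £4,452.9085
Total = £22,201.1407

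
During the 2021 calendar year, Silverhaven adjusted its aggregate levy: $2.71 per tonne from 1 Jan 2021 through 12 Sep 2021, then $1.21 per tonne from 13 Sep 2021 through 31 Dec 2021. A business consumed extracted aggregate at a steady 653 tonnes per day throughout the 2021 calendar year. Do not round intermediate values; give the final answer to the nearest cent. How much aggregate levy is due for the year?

$538,169.95

1 Jan – 12 Sep 2021: 255 days × 653 tonnes/day = 166,515 tonnes at $2.71/tonne → $451,255.65
13 Sep – 31 Dec 2021: 110 days × 653 tonnes/day = 71,830 tonnes at $1.21/tonne → $86,914.30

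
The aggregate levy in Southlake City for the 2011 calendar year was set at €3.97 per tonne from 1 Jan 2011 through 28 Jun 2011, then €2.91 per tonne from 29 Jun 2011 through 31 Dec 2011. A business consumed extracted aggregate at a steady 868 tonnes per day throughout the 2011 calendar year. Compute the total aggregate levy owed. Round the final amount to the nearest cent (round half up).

€1086640.52

1 Jan – 28 Jun 2011: 179 days × 868 tonnes/day = 155,372 tonnes at €3.97/tonne → €616826.84
29 Jun – 31 Dec 2011: 186 days × 868 tonnes/day = 161,448 tonnes at €2.91/tonne → €469813.68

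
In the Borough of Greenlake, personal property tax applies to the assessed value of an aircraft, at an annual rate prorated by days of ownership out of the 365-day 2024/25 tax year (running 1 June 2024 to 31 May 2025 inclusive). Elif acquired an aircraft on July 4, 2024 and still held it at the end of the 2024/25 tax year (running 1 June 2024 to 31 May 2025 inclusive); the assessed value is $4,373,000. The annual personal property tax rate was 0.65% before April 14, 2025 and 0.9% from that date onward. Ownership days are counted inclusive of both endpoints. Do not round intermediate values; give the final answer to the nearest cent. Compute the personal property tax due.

July 4, 2024 – April 13, 2025: 284 days at 0.65% → $4,373,000 × 0.65% × 284/365 = $22,116.5973
April 14 – May 31, 2025: 48 days at 0.9% → $4,373,000 × 0.9% × 48/365 = $5,175.7151
Total = $27,292.3123

$27,292.31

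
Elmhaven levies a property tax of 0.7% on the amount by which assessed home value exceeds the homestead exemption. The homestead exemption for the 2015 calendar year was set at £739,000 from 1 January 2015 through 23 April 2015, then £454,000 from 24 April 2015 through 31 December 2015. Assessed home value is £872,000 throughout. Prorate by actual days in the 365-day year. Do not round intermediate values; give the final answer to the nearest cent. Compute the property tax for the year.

£2,308.37

1 January – 23 April 2015: 113 days, exemption £739,000 → (£872,000 − £739,000) × 0.7% × 113/365 = £288.2274
24 April – 31 December 2015: 252 days, exemption £454,000 → (£872,000 − £454,000) × 0.7% × 252/365 = £2,020.1425
Total = £2,308.3699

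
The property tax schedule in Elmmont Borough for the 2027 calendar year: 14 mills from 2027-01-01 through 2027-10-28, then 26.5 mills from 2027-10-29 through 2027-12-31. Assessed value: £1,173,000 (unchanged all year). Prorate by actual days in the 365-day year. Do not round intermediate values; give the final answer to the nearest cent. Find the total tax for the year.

2027-01-01 to 2027-10-28: 301 days at 14 mills → £1,173,000 × 1.4% × 301/365 = £13,542.5260
2027-10-29 to 2027-12-31: 64 days at 26.5 mills → £1,173,000 × 2.65% × 64/365 = £5,450.4329
Total = £18,992.9589

£18,992.96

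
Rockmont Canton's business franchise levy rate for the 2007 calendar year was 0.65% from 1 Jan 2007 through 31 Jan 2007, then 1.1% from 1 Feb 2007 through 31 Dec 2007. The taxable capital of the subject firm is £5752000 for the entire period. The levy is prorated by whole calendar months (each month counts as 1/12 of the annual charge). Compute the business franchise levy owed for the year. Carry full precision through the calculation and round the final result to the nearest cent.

£61115.00

1 Jan – 31 Jan 2007: 1 month at 0.65% → £5752000 × 0.65% × 1/12 = £3115.6667
1 Feb – 31 Dec 2007: 11 months at 1.1% → £5752000 × 1.1% × 11/12 = £57999.3333
Total = £61115.0000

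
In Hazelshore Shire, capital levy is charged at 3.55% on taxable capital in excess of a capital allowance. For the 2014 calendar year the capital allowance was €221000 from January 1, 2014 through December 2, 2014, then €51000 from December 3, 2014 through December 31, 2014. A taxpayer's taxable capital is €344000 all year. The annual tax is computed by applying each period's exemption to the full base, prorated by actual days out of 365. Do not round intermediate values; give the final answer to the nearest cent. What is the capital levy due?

January 1 – December 2, 2014: 336 days, exemption €221000 → (€344000 − €221000) × 3.55% × 336/365 = €4019.5726
December 3 – December 31, 2014: 29 days, exemption €51000 → (€344000 − €51000) × 3.55% × 29/365 = €826.4205
Total = €4845.9932

€4845.99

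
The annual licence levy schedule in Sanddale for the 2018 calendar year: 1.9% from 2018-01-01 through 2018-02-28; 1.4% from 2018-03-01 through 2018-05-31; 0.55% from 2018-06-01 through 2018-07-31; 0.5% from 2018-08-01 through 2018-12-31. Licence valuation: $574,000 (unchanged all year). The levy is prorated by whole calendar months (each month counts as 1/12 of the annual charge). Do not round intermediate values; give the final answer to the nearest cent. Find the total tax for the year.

$5,548.67

2018-01-01 to 2018-02-28: 2 months at 1.9% → $574,000 × 1.9% × 2/12 = $1,817.6667
2018-03-01 to 2018-05-31: 3 months at 1.4% → $574,000 × 1.4% × 3/12 = $2,009.0000
2018-06-01 to 2018-07-31: 2 months at 0.55% → $574,000 × 0.55% × 2/12 = $526.1667
2018-08-01 to 2018-12-31: 5 months at 0.5% → $574,000 × 0.5% × 5/12 = $1,195.8333
Total = $5,548.6667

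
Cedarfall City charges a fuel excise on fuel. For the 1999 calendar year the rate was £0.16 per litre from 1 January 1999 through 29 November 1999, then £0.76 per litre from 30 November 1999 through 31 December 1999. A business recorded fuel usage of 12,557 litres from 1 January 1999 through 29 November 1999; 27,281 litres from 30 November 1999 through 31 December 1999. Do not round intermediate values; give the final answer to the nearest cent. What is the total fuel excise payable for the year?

1 January – 29 November 1999: 12,557 litres at £0.16/litre → £2,009.12
30 November – 31 December 1999: 27,281 litres at £0.76/litre → £20,733.56

£22,742.68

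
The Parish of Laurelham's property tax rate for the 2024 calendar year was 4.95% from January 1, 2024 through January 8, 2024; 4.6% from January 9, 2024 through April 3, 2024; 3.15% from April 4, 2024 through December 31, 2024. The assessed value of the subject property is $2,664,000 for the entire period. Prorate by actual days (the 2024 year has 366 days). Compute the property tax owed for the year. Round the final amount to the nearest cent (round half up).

January 1 – January 8, 2024: 8 days at 4.95% → $2,664,000 × 4.95% × 8/366 = $2,882.3607
January 9 – April 3, 2024: 86 days at 4.6% → $2,664,000 × 4.6% × 86/366 = $28,794.4918
April 4 – December 31, 2024: 272 days at 3.15% → $2,664,000 × 3.15% × 272/366 = $62,363.8033
Total = $94,040.6557

$94,040.66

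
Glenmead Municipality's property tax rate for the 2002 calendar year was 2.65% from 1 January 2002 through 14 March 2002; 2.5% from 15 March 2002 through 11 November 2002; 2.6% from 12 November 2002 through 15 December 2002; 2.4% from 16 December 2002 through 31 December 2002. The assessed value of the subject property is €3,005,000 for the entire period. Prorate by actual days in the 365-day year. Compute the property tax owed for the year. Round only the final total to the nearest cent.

€76,174.69

1 January – 14 March 2002: 73 days at 2.65% → €3,005,000 × 2.65% × 73/365 = €15,926.5000
15 March – 11 November 2002: 242 days at 2.5% → €3,005,000 × 2.5% × 242/365 = €49,808.9041
12 November – 15 December 2002: 34 days at 2.6% → €3,005,000 × 2.6% × 34/365 = €7,277.8630
16 December – 31 December 2002: 16 days at 2.4% → €3,005,000 × 2.4% × 16/365 = €3,161.4247
Total = €76,174.6918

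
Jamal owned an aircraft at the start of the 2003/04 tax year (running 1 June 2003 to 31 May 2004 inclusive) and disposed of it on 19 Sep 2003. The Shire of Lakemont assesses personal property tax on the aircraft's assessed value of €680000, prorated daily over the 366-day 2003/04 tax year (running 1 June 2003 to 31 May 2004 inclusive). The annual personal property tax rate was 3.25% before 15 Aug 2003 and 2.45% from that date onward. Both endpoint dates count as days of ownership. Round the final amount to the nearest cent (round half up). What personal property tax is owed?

1 Jun – 14 Aug 2003: 75 days at 3.25% → €680000 × 3.25% × 75/366 = €4528.6885
15 Aug – 19 Sep 2003: 36 days at 2.45% → €680000 × 2.45% × 36/366 = €1638.6885
Total = €6167.3770

€6167.38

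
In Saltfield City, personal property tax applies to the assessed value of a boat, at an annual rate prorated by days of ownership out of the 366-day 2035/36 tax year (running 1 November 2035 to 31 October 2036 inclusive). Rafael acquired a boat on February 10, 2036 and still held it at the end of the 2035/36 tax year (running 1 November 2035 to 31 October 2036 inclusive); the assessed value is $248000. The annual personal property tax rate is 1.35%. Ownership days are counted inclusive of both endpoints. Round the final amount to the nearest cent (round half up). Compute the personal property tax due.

$2424.10

Days held (February 10 – October 31, 2036): 265 out of 366
Tax = $248000 × 1.35% × 265/366 = $2424.0984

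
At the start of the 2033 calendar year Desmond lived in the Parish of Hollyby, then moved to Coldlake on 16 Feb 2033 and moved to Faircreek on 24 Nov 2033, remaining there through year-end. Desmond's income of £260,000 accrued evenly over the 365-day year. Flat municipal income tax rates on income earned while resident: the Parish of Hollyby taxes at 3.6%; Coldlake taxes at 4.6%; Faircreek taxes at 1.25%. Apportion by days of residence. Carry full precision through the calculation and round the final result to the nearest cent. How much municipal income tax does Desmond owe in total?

£10,725.53

The Parish of Hollyby, 1 Jan – 15 Feb 2033: 46 days → £260,000 × 3.6% × 46/365 = £1,179.6164
Coldlake, 16 Feb – 23 Nov 2033: 281 days → £260,000 × 4.6% × 281/365 = £9,207.5616
Faircreek, 24 Nov – 31 Dec 2033: 38 days → £260,000 × 1.25% × 38/365 = £338.3562
Total = £10,725.5342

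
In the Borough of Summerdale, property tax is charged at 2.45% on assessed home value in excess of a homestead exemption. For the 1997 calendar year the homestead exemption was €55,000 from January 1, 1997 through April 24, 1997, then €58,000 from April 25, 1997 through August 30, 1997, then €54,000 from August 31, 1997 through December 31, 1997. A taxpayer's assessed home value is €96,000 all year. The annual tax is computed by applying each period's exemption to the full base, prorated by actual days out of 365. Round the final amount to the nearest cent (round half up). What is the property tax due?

January 1 – April 24, 1997: 114 days, exemption €55,000 → (€96,000 − €55,000) × 2.45% × 114/365 = €313.7342
April 25 – August 30, 1997: 128 days, exemption €58,000 → (€96,000 − €58,000) × 2.45% × 128/365 = €326.4877
August 31 – December 31, 1997: 123 days, exemption €54,000 → (€96,000 − €54,000) × 2.45% × 123/365 = €346.7589
Total = €986.9808

€986.98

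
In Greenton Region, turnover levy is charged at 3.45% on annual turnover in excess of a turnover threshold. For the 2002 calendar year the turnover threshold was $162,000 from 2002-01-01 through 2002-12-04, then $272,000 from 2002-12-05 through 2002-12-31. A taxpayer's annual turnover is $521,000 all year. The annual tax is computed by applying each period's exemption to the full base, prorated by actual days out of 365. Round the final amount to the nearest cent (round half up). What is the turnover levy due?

2002-01-01 to 2002-12-04: 338 days, exemption $162,000 → ($521,000 − $162,000) × 3.45% × 338/365 = $11,469.3123
2002-12-05 to 2002-12-31: 27 days, exemption $272,000 → ($521,000 − $272,000) × 3.45% × 27/365 = $635.4616
Total = $12,104.7740

$12,104.77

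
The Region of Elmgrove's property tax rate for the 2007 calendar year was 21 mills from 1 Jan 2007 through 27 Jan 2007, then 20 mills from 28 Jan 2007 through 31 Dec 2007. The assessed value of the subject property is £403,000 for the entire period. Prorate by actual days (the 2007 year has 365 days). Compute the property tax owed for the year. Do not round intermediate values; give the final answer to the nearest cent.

£8,089.81

1 Jan – 27 Jan 2007: 27 days at 21 mills → £403,000 × 2.1% × 27/365 = £626.0301
28 Jan – 31 Dec 2007: 338 days at 20 mills → £403,000 × 2% × 338/365 = £7,463.7808
Total = £8,089.8110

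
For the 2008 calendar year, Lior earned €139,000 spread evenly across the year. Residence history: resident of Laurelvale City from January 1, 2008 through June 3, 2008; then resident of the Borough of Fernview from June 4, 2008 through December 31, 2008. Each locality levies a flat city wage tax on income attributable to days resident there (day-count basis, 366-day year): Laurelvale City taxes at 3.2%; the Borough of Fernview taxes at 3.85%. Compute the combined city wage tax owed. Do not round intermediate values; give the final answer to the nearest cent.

Laurelvale City, January 1 – June 3, 2008: 155 days → €139,000 × 3.2% × 155/366 = €1,883.7158
The Borough of Fernview, June 4 – December 31, 2008: 211 days → €139,000 × 3.85% × 211/366 = €3,085.1544
Total = €4,968.8702

€4,968.87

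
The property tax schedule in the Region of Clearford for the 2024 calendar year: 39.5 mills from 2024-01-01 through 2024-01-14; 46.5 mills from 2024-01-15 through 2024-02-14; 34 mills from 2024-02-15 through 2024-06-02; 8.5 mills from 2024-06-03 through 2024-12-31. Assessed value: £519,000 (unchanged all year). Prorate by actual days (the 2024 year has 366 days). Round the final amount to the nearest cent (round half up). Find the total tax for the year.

£10,638.79

2024-01-01 to 2024-01-14: 14 days at 39.5 mills → £519,000 × 3.95% × 14/366 = £784.1721
2024-01-15 to 2024-02-14: 31 days at 46.5 mills → £519,000 × 4.65% × 31/366 = £2,044.0943
2024-02-15 to 2024-06-02: 109 days at 34 mills → £519,000 × 3.4% × 109/366 = £5,255.2295
2024-06-03 to 2024-12-31: 212 days at 8.5 mills → £519,000 × 0.85% × 212/366 = £2,555.2951
Total = £10,638.7910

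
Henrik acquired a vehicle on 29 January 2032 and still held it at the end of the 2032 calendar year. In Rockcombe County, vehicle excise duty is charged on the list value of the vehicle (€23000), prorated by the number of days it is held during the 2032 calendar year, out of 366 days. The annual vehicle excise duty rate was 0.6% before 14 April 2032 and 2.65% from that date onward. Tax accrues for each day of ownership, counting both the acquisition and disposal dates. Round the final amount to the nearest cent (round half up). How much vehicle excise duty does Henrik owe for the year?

€464.96

29 January – 13 April 2032: 76 days at 0.6% → €23000 × 0.6% × 76/366 = €28.6557
14 April – 31 December 2032: 262 days at 2.65% → €23000 × 2.65% × 262/366 = €436.3087
Total = €464.9645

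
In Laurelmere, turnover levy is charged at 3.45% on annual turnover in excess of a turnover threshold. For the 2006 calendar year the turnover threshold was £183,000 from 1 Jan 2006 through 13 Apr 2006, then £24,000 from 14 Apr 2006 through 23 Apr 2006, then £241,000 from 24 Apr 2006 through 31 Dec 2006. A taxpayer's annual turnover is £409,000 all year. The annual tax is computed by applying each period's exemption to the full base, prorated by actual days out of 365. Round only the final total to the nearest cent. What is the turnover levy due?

£6,565.78

1 Jan – 13 Apr 2006: 103 days, exemption £183,000 → (£409,000 − £183,000) × 3.45% × 103/365 = £2,200.2493
14 Apr – 23 Apr 2006: 10 days, exemption £24,000 → (£409,000 − £24,000) × 3.45% × 10/365 = £363.9041
24 Apr – 31 Dec 2006: 252 days, exemption £241,000 → (£409,000 − £241,000) × 3.45% × 252/365 = £4,001.6219
Total = £6,565.7753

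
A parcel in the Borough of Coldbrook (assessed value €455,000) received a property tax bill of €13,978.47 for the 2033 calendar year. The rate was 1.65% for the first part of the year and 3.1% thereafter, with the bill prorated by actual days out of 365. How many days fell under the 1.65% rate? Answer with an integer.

7 days

Let d = days at the first rate; then 365 − d days at the second rate.
€455,000 × [1.65%·d + 3.1%·(365−d)] / 365 = €13,978.47
Solving gives d = 7, so the new rate took effect on 8 January 2033.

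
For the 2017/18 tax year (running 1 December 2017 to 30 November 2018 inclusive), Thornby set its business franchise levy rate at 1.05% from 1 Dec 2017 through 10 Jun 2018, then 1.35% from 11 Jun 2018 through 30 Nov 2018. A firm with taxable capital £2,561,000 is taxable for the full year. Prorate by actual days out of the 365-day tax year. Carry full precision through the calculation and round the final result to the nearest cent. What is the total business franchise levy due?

£30,532.03

1 Dec 2017 – 10 Jun 2018: 192 days at 1.05% → £2,561,000 × 1.05% × 192/365 = £14,145.1397
11 Jun – 30 Nov 2018: 173 days at 1.35% → £2,561,000 × 1.35% × 173/365 = £16,386.8918
Total = £30,532.0315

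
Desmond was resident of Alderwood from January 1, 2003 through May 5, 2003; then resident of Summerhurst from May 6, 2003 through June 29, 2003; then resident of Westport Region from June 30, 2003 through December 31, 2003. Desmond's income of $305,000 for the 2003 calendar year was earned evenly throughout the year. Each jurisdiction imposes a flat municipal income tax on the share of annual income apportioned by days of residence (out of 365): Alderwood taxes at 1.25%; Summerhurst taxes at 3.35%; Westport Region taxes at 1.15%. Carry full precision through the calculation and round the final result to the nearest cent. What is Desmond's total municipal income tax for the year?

Alderwood, January 1 – May 5, 2003: 125 days → $305,000 × 1.25% × 125/365 = $1,305.6507
Summerhurst, May 6 – June 29, 2003: 55 days → $305,000 × 3.35% × 55/365 = $1,539.6233
Westport Region, June 30 – December 31, 2003: 185 days → $305,000 × 1.15% × 185/365 = $1,777.7740
Total = $4,623.0479

$4,623.05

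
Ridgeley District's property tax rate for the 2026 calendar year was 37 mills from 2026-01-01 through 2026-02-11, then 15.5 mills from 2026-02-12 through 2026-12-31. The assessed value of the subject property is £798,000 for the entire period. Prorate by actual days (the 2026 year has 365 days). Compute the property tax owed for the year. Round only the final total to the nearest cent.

2026-01-01 to 2026-02-11: 42 days at 37 mills → £798,000 × 3.7% × 42/365 = £3,397.5123
2026-02-12 to 2026-12-31: 323 days at 15.5 mills → £798,000 × 1.55% × 323/365 = £10,945.7178
Total = £14,343.2301

£14,343.23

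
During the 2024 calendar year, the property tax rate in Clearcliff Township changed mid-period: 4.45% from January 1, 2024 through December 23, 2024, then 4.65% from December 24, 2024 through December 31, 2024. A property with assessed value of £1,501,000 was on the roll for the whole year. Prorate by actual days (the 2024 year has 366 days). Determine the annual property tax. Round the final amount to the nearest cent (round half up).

January 1 – December 23, 2024: 358 days at 4.45% → £1,501,000 × 4.45% × 358/366 = £65,334.5109
December 24 – December 31, 2024: 8 days at 4.65% → £1,501,000 × 4.65% × 8/366 = £1,525.6066
Total = £66,860.1175

£66,860.12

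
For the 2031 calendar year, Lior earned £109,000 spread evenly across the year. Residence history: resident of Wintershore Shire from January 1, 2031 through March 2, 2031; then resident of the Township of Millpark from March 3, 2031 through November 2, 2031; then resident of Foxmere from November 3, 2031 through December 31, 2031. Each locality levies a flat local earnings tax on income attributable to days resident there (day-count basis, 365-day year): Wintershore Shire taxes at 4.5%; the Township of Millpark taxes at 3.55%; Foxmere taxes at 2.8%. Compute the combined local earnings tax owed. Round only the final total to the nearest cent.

Wintershore Shire, January 1 – March 2, 2031: 61 days → £109,000 × 4.5% × 61/365 = £819.7397
The Township of Millpark, March 3 – November 2, 2031: 245 days → £109,000 × 3.55% × 245/365 = £2,597.3356
Foxmere, November 3 – December 31, 2031: 59 days → £109,000 × 2.8% × 59/365 = £493.3370
Total = £3,910.4123

£3,910.41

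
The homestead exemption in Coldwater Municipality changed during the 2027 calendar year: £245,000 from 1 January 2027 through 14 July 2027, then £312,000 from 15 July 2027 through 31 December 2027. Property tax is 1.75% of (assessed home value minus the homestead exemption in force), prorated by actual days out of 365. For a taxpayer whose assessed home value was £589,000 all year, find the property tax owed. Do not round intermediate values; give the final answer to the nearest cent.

1 January – 14 July 2027: 195 days, exemption £245,000 → (£589,000 − £245,000) × 1.75% × 195/365 = £3,216.1644
15 July – 31 December 2027: 170 days, exemption £312,000 → (£589,000 − £312,000) × 1.75% × 170/365 = £2,257.7397
Total = £5,473.9041

£5,473.90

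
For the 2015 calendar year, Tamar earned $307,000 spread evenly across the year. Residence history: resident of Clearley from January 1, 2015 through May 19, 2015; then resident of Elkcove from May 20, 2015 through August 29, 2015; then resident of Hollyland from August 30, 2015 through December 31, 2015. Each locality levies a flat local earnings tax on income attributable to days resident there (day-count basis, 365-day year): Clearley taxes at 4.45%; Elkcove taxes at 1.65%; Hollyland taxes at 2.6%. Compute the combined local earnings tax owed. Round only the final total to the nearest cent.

Clearley, January 1 – May 19, 2015: 139 days → $307,000 × 4.45% × 139/365 = $5,202.5986
Elkcove, May 20 – August 29, 2015: 102 days → $307,000 × 1.65% × 102/365 = $1,415.5644
Hollyland, August 30 – December 31, 2015: 124 days → $307,000 × 2.6% × 124/365 = $2,711.6932
Total = $9,329.8562

$9,329.86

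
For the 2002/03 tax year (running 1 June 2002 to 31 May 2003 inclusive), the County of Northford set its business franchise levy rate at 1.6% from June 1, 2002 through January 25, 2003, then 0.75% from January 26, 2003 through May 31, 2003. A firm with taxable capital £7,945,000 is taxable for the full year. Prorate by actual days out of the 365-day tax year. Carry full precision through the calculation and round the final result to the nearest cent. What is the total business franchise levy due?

£103,807.41

June 1, 2002 – January 25, 2003: 239 days at 1.6% → £7,945,000 × 1.6% × 239/365 = £83,237.4795
January 26 – May 31, 2003: 126 days at 0.75% → £7,945,000 × 0.75% × 126/365 = £20,569.9315
Total = £103,807.4110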